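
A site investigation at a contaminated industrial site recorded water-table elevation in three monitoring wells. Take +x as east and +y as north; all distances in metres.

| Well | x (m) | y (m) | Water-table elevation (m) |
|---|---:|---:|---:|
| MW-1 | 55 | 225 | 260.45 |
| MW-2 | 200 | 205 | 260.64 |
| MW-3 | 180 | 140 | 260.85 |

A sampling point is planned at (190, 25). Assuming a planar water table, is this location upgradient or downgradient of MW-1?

Differences from MW-1: to MW-2 (Δx, Δy, Δh) = (145, -20, +0.19); to MW-3 = (125, -85, +0.40).
Determinant of the coordinate differences = 145·(-85) − 125·(-20) = -9825.
∂h/∂x = [(+0.19)·(-85) − (+0.40)·(-20)] / -9825 = +0.0008295
∂h/∂y = [145·(+0.40) − 125·(+0.19)] / -9825 = -0.003486
Head at (190, 25) = 260.45 + (+0.0008295)·(135) + (-0.003486)·(-200) = 261.26 m.
That is higher than the 260.45 m at MW-1, so the point is upgradient.

upgradient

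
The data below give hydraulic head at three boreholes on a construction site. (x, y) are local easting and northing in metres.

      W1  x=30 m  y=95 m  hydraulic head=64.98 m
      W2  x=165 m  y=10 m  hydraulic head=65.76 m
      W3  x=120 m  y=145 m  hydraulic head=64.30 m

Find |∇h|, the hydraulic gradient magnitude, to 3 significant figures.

Three-point gradient (reference W1): Δ to W2 = (135, -85, +0.78), Δ to W3 = (90, 50, -0.68).
∂h/∂x = -0.001306, ∂h/∂y = -0.01125 (det = 14400).
|∇h| = √(-0.001306² + -0.01125²) = 0.01133

0.0113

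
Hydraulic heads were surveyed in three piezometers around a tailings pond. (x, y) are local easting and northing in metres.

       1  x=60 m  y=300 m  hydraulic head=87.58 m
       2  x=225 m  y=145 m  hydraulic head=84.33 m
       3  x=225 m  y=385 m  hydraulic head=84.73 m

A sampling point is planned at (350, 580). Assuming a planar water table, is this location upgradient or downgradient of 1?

Taking 1 as reference: 2−1 = (165, -155, -3.25); 3−1 = (165, 85, -2.85).
Solve a·Δx + b·Δy = Δh: det = 165·85 − 165·(-155) = 39600.
∂h/∂x = [(-3.25)·85 − (-2.85)·(-155)] / 39600 = -0.01813
∂h/∂y = [165·(-2.85) − 165·(-3.25)] / 39600 = +0.001667
Head at (350, 580) = 87.58 + (-0.01813)·(290) + (+0.001667)·(280) = 82.79 m.
That is lower than the 87.58 m at 1, so the point is downgradient.

downgradient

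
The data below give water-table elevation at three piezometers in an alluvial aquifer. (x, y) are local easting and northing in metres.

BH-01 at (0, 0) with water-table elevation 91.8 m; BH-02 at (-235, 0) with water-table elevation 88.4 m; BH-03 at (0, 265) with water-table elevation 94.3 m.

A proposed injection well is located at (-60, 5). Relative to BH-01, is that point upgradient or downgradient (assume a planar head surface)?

∂h/∂x = (88.4 − 91.8) / (-235 − 0) = +0.01447
∂h/∂y = (94.3 − 91.8) / (265 − 0) = +0.009434
Head at (-60, 5) = 91.8 + (+0.01447)·(-60) + (+0.009434)·(5) = 90.98 m.
That is lower than the 91.8 m at BH-01, so the point is downgradient.

downgradient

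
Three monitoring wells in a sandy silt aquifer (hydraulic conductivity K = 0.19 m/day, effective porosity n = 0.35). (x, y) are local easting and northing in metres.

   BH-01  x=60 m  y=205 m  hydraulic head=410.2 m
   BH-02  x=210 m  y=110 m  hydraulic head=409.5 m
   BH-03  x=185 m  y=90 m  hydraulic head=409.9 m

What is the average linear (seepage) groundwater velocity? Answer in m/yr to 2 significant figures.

Taking BH-01 as reference: BH-02−BH-01 = (150, -95, -0.7); BH-03−BH-01 = (125, -115, -0.3).
Determinant of the coordinate differences = 150·(-115) − 125·(-95) = -5375.
∂h/∂x = [(-0.7)·(-115) − (-0.3)·(-95)] / -5375 = -0.009674
∂h/∂y = [150·(-0.3) − 125·(-0.7)] / -5375 = -0.007907
|∇h| = √(-0.009674² + -0.007907²) = 0.01249
Seepage velocity v = K·i/n = 0.19 × 0.01249 / 0.35 = 0.00678 m/day = 2.476 m/yr.

2.5 m/yr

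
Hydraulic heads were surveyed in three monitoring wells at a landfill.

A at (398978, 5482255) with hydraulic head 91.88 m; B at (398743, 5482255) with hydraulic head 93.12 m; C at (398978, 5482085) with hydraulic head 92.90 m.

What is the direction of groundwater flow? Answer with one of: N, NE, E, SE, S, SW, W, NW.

NE

∂h/∂x = (93.12 − 91.88) / (398743 − 398978) = -0.005277
∂h/∂y = (92.90 − 91.88) / (5482085 − 5482255) = -0.006000
Flow = −∇h = (+0.005277 east, +0.006000 north), which points northeast.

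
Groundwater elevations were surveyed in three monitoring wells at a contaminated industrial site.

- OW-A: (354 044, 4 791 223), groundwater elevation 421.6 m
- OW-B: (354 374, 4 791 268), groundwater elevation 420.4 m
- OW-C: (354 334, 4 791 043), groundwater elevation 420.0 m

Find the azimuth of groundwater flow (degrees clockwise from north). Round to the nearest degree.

Differences from OW-A: to OW-B (Δx, Δy, Δh) = (330, 45, -1.2); to OW-C = (290, -180, -1.6).
Determinant of the coordinate differences = 330·(-180) − 290·45 = -72450.
∂h/∂x = [(-1.2)·(-180) − (-1.6)·45] / -72450 = -0.003975
∂h/∂y = [330·(-1.6) − 290·(-1.2)] / -72450 = +0.002484
Flow direction (−∇h) has components (+0.003975 E, -0.002484 N).
Azimuth = atan2(E, N) = atan2(+0.003975, -0.002484) = 122.0° ≈ 122°.

122°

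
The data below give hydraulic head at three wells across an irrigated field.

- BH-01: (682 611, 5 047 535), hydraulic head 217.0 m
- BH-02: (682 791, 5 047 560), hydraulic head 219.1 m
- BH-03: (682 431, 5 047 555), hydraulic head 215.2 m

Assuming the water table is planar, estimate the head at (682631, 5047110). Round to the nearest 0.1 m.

With h = a·x + b·y + c and BH-01 as origin, the differences give:
  180·a + 25·b = +2.1
  (-180)·a + 20·b = -1.8
Eliminate b (×20 and ×25, subtract): 8100·a = 87.00 → a = ∂h/∂x = +0.01074
Back-substitute: b = ∂h/∂y = +0.006667.
h(682631, 5047110) = 217.0 + (+0.01074)·(20) + (+0.006667)·(-425) = 217.0 +0.215 -2.833 = 214.381 m.

214.4 m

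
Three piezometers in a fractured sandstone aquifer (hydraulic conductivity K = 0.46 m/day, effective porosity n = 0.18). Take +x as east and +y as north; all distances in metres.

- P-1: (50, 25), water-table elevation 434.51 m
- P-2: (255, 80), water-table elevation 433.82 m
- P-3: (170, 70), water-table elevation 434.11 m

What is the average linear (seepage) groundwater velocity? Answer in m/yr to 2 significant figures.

Differences from P-1: to P-2 (Δx, Δy, Δh) = (205, 55, -0.69); to P-3 = (120, 45, -0.40).
Solve a·Δx + b·Δy = Δh: det = 205·45 − 120·55 = 2625.
∂h/∂x = [(-0.69)·45 − (-0.40)·55] / 2625 = -0.003448
∂h/∂y = [205·(-0.40) − 120·(-0.69)] / 2625 = +0.0003048
|∇h| = √(-0.003448² + 0.0003048²) = 0.003461
Seepage velocity v = K·i/n = 0.46 × 0.003461 / 0.18 = 0.008845 m/day = 3.231 m/yr.

3.2 m/yr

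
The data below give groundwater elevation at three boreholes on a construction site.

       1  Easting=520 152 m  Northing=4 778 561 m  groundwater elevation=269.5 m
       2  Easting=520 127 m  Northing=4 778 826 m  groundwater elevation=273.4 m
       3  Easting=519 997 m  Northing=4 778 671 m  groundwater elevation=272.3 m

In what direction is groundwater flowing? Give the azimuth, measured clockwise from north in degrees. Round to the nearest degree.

Three-point gradient (reference 1): Δ to 2 = (-25, 265, +3.9), Δ to 3 = (-155, 110, +2.8).
∂h/∂x = -0.008167, ∂h/∂y = +0.01395 (det = 38325).
Flow direction (−∇h) has components (+0.008167 E, -0.01395 N).
Azimuth = atan2(E, N) = atan2(+0.008167, -0.01395) = 149.6° ≈ 150°.

150°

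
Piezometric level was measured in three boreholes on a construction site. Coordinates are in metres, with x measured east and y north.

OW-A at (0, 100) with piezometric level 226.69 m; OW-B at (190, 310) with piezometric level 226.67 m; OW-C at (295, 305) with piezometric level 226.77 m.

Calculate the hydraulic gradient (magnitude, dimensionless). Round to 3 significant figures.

Three-point gradient (reference OW-A): Δ to OW-B = (190, 210, -0.02), Δ to OW-C = (295, 205, +0.08).
∂h/∂x = +0.0009087, ∂h/∂y = -0.0009174 (det = -23000).
|∇h| = √(0.0009087² + -0.0009174²) = 0.001291

0.00129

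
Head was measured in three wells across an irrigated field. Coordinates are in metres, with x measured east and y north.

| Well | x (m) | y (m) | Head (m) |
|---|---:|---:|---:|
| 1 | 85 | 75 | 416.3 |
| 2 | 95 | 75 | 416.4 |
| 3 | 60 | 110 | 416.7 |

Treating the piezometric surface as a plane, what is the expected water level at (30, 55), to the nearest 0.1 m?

With h = a·x + b·y + c and 1 as origin, the differences give:
  10·a + 0·b = +0.1
  (-25)·a + 35·b = +0.4
Eliminate b (×35 and ×0, subtract): 350·a = 3.50 → a = ∂h/∂x = +0.010000
Back-substitute: b = ∂h/∂y = +0.01857.
h(30, 55) = 416.3 + (+0.010000)·(-55) + (+0.01857)·(-20) = 416.3 -0.550 -0.371 = 415.379 m.

415.4 m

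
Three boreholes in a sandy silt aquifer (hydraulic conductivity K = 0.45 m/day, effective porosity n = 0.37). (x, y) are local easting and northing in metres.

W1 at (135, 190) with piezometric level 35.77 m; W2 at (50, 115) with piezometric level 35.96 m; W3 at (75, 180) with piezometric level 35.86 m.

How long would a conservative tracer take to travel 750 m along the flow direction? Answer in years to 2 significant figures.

1000 years

Differences from W1: to W2 (Δx, Δy, Δh) = (-85, -75, +0.19); to W3 = (-60, -10, +0.09).
Determinant of the coordinate differences = (-85)·(-10) − (-60)·(-75) = -3650.
∂h/∂x = [(+0.19)·(-10) − (+0.09)·(-75)] / -3650 = -0.001329
∂h/∂y = [(-85)·(+0.09) − (-60)·(+0.19)] / -3650 = -0.001027
|∇h| = √(-0.001329² + -0.001027²) = 0.00168
Seepage velocity v = K·i/n = 0.45 × 0.00168 / 0.37 = 0.002043 m/day.
t = 750 / 0.002043 = 3.671e+05 days = 1.01e+03 years.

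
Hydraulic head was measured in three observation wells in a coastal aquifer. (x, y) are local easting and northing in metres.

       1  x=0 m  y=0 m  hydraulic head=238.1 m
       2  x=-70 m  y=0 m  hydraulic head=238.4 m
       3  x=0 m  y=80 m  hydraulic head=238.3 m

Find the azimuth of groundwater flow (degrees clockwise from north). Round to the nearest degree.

∂h/∂x = (238.4 − 238.1) / (-70 − 0) = -0.004286
∂h/∂y = (238.3 − 238.1) / (80 − 0) = +0.002500
Flow direction (−∇h) has components (+0.004286 E, -0.002500 N).
Azimuth = atan2(E, N) = atan2(+0.004286, -0.002500) = 120.3° ≈ 120°.

120°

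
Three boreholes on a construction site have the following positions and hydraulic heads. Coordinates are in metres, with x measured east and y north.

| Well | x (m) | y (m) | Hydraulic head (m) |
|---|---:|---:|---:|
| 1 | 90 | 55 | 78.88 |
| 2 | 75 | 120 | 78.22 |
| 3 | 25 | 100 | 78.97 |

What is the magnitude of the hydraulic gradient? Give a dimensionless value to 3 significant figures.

0.0160

With h = a·x + b·y + c and 1 as origin, the differences give:
  (-15)·a + 65·b = -0.66
  (-65)·a + 45·b = +0.09
Eliminate b (×45 and ×65, subtract): 3550·a = -35.550 → a = ∂h/∂x = -0.01001
Back-substitute: b = ∂h/∂y = -0.01246.
|∇h| = √(-0.01001² + -0.01246²) = 0.01598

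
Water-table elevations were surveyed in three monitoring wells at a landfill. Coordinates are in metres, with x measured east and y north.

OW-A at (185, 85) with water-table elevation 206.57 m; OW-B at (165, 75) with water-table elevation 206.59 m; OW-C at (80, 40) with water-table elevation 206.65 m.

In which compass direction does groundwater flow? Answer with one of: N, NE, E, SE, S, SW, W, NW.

N

Three-point gradient (reference OW-A): Δ to OW-B = (-20, -10, +0.02), Δ to OW-C = (-105, -45, +0.08).
∂h/∂x = +0.0006667, ∂h/∂y = -0.003333 (det = -150).
Flow = −∇h = (-0.0006667 east, +0.003333 north), which points north.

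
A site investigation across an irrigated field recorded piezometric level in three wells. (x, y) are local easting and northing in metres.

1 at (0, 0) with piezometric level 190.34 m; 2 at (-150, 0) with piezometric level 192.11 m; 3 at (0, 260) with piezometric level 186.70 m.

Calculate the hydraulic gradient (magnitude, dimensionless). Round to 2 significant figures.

∂h/∂x = (192.11 − 190.34) / (-150 − 0) = -0.01180
∂h/∂y = (186.70 − 190.34) / (260 − 0) = -0.01400
|∇h| = √(-0.01180² + -0.01400²) = 0.01831

0.018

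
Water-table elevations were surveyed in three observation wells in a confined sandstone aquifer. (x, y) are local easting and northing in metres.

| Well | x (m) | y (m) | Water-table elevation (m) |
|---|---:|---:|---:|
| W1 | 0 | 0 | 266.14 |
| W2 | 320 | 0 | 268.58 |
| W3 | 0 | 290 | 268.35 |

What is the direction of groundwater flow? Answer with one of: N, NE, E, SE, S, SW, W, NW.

SW

∂h/∂x = (268.58 − 266.14) / (320 − 0) = +0.007625
∂h/∂y = (268.35 − 266.14) / (290 − 0) = +0.007621
Flow = −∇h = (-0.007625 east, -0.007621 north), which points southwest.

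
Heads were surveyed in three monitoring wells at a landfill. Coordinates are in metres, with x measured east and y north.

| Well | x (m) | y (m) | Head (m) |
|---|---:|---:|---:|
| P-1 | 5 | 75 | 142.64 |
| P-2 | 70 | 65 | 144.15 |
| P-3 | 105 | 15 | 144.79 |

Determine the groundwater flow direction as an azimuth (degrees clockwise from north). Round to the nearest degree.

261°

Differences from P-1: to P-2 (Δx, Δy, Δh) = (65, -10, +1.51); to P-3 = (100, -60, +2.15).
Solve a·Δx + b·Δy = Δh: det = 65·(-60) − 100·(-10) = -2900.
∂h/∂x = [(+1.51)·(-60) − (+2.15)·(-10)] / -2900 = +0.02383
∂h/∂y = [65·(+2.15) − 100·(+1.51)] / -2900 = +0.003879
Flow direction (−∇h) has components (-0.02383 E, -0.003879 N).
Azimuth = atan2(E, N) = atan2(-0.02383, -0.003879) = 260.8° ≈ 261°.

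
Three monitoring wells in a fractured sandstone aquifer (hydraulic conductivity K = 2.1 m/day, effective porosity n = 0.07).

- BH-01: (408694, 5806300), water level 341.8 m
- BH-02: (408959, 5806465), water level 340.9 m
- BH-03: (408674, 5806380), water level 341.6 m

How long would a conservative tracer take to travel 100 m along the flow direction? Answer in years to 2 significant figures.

2.8 years

With h = a·x + b·y + c and BH-01 as origin, the differences give:
  265·a + 165·b = -0.9
  (-20)·a + 80·b = -0.2
Eliminate b (×80 and ×165, subtract): 24500·a = -39.00 → a = ∂h/∂x = -0.001592
Back-substitute: b = ∂h/∂y = -0.002898.
|∇h| = √(-0.001592² + -0.002898²) = 0.003306
Seepage velocity v = K·i/n = 2.1 × 0.003306 / 0.07 = 0.09918 m/day.
t = 100 / 0.09918 = 1008 days = 2.76 years.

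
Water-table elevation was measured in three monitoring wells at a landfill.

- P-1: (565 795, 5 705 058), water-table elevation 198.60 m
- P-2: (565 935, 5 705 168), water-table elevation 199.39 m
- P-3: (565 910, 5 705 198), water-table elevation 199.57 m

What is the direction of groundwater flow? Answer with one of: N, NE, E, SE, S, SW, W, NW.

With h = a·x + b·y + c and P-1 as origin, the differences give:
  140·a + 110·b = +0.79
  115·a + 140·b = +0.97
Eliminate b (×140 and ×110, subtract): 6950·a = 3.900 → a = ∂h/∂x = +0.0005612
Back-substitute: b = ∂h/∂y = +0.006468.
Flow = −∇h = (-0.0005612 east, -0.006468 north), which points south.

S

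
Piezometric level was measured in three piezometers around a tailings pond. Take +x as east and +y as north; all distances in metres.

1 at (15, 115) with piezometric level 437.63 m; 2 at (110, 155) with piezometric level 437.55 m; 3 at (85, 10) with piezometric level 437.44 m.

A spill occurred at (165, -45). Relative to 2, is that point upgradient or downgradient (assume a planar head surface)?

With h = a·x + b·y + c and 1 as origin, the differences give:
  95·a + 40·b = -0.08
  70·a + (-105)·b = -0.19
Eliminate b (×(-105) and ×40, subtract): -12775·a = 16.000 → a = ∂h/∂x = -0.001252
Back-substitute: b = ∂h/∂y = +0.0009746.
Head at (165, -45) = 437.63 + (-0.001252)·(150) + (+0.0009746)·(-160) = 437.29 m.
That is lower than the 437.55 m at 2, so the point is downgradient.

downgradient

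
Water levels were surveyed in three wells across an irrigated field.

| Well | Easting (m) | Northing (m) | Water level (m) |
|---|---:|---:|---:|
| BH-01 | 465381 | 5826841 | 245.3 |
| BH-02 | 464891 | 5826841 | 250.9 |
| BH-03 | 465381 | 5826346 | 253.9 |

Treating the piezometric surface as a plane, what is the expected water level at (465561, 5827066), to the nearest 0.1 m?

∂h/∂x = (250.9 − 245.3) / (464891 − 465381) = -0.01143
∂h/∂y = (253.9 − 245.3) / (5826346 − 5826841) = -0.01737
h(465561, 5827066) = 245.3 + (-0.01143)·(180) + (-0.01737)·(225) = 245.3 -2.057 -3.909 = 239.334 m.

239.3 m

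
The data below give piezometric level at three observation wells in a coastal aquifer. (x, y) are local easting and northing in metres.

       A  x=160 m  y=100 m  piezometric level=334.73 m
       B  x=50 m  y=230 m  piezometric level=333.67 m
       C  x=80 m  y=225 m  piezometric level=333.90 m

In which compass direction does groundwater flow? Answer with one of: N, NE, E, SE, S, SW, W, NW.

Taking A as reference: B−A = (-110, 130, -1.06); C−A = (-80, 125, -0.83).
Solve a·Δx + b·Δy = Δh: det = (-110)·125 − (-80)·130 = -3350.
∂h/∂x = [(-1.06)·125 − (-0.83)·130] / -3350 = +0.007343
∂h/∂y = [(-110)·(-0.83) − (-80)·(-1.06)] / -3350 = -0.001940
Flow = −∇h = (-0.007343 east, +0.001940 north), which points west.

W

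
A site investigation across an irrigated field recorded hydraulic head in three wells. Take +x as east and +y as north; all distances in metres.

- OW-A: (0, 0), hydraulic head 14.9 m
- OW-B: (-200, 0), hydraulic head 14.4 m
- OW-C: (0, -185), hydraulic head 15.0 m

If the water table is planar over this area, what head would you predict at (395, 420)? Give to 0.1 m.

∂h/∂x = (14.4 − 14.9) / (-200 − 0) = +0.002500
∂h/∂y = (15.0 − 14.9) / (-185 − 0) = -0.0005405
h(395, 420) = 14.9 + (+0.002500)·(395) + (-0.0005405)·(420) = 14.9 +0.988 -0.227 = 15.660 m.

15.7 m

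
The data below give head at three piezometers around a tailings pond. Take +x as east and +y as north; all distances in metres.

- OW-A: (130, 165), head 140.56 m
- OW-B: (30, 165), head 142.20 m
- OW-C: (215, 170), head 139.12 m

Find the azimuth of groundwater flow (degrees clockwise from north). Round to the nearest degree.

With h = a·x + b·y + c and OW-A as origin, the differences give:
  (-100)·a + 0·b = +1.64
  85·a + 5·b = -1.44
Eliminate b (×5 and ×0, subtract): -500·a = 8.200 → a = ∂h/∂x = -0.01640
Back-substitute: b = ∂h/∂y = -0.009200.
Flow direction (−∇h) has components (+0.01640 E, +0.009200 N).
Azimuth = atan2(E, N) = atan2(+0.01640, +0.009200) = 60.7° ≈ 061°.

061°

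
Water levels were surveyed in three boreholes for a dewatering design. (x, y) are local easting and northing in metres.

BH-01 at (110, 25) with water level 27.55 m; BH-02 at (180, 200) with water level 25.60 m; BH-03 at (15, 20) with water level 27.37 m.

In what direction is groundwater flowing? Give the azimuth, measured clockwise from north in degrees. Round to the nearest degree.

Differences from BH-01: to BH-02 (Δx, Δy, Δh) = (70, 175, -1.95); to BH-03 = (-95, -5, -0.18).
Determinant of the coordinate differences = 70·(-5) − (-95)·175 = 16275.
∂h/∂x = [(-1.95)·(-5) − (-0.18)·175] / 16275 = +0.002535
∂h/∂y = [70·(-0.18) − (-95)·(-1.95)] / 16275 = -0.01216
Flow direction (−∇h) has components (-0.002535 E, +0.01216 N).
Azimuth = atan2(E, N) = atan2(-0.002535, +0.01216) = 348.2° ≈ 348°.

348°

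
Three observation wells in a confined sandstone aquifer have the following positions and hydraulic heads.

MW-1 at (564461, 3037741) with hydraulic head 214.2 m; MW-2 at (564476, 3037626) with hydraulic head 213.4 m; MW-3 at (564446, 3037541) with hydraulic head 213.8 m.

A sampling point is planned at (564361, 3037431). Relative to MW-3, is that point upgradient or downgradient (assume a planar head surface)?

upgradient

With h = a·x + b·y + c and MW-1 as origin, the differences give:
  15·a + (-115)·b = -0.8
  (-15)·a + (-200)·b = -0.4
Eliminate b (×(-200) and ×(-115), subtract): -4725·a = 114.00 → a = ∂h/∂x = -0.02413
Back-substitute: b = ∂h/∂y = +0.003810.
Head at (564361, 3037431) = 214.2 + (-0.02413)·(-100) + (+0.003810)·(-310) = 215.43 m.
That is higher than the 213.8 m at MW-3, so the point is upgradient.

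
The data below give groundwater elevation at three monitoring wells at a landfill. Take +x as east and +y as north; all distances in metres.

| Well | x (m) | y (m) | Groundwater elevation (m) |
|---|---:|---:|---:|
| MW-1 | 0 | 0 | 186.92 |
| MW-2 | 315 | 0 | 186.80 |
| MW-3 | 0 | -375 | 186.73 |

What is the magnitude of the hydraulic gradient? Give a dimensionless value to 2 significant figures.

0.00063

∂h/∂x = (186.80 − 186.92) / (315 − 0) = -0.0003810
∂h/∂y = (186.73 − 186.92) / (-375 − 0) = +0.0005067
|∇h| = √(-0.0003810² + 0.0005067²) = 0.000634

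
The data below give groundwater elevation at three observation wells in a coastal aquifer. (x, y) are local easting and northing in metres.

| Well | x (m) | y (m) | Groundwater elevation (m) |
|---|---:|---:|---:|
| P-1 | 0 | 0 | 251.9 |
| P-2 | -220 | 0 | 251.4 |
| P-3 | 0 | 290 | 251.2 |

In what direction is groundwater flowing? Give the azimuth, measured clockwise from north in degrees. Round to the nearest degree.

317°

∂h/∂x = (251.4 − 251.9) / (-220 − 0) = +0.002273
∂h/∂y = (251.2 − 251.9) / (290 − 0) = -0.002414
Flow direction (−∇h) has components (-0.002273 E, +0.002414 N).
Azimuth = atan2(E, N) = atan2(-0.002273, +0.002414) = 316.7° ≈ 317°.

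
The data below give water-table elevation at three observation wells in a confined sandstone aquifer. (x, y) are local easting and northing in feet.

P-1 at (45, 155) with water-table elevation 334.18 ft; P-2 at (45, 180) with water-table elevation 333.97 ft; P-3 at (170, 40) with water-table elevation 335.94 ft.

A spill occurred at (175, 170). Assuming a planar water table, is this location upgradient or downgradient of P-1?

With h = a·x + b·y + c and P-1 as origin, the differences give:
  0·a + 25·b = -0.21
  125·a + (-115)·b = +1.76
Eliminate b (×(-115) and ×25, subtract): -3125·a = -19.850 → a = ∂h/∂x = +0.006352
Back-substitute: b = ∂h/∂y = -0.008400.
Head at (175, 170) = 334.18 + (+0.006352)·(130) + (-0.008400)·(15) = 334.88 ft.
That is higher than the 334.18 ft at P-1, so the point is upgradient.

upgradient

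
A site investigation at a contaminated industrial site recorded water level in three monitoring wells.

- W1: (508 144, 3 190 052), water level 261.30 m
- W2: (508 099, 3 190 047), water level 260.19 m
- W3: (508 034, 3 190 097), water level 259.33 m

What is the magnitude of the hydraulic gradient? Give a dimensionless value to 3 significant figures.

0.0266

Differences from W1: to W2 (Δx, Δy, Δh) = (-45, -5, -1.11); to W3 = (-110, 45, -1.97).
Determinant of the coordinate differences = (-45)·45 − (-110)·(-5) = -2575.
∂h/∂x = [(-1.11)·45 − (-1.97)·(-5)] / -2575 = +0.02322
∂h/∂y = [(-45)·(-1.97) − (-110)·(-1.11)] / -2575 = +0.01299
|∇h| = √(0.02322² + 0.01299²) = 0.02661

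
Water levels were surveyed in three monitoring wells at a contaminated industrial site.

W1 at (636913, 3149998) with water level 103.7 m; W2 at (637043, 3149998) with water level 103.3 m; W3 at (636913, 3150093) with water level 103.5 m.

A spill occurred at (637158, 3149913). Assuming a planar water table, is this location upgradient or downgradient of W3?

downgradient

∂h/∂x = (103.3 − 103.7) / (637043 − 636913) = -0.003077
∂h/∂y = (103.5 − 103.7) / (3150093 − 3149998) = -0.002105
Head at (637158, 3149913) = 103.7 + (-0.003077)·(245) + (-0.002105)·(-85) = 103.13 m.
That is lower than the 103.5 m at W3, so the point is downgradient.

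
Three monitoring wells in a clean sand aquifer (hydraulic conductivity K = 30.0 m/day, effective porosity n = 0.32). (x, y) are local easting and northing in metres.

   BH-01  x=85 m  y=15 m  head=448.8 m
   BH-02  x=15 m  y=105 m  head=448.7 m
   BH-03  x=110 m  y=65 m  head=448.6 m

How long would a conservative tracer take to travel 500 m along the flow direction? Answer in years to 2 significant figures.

4.0 years

With h = a·x + b·y + c and BH-01 as origin, the differences give:
  (-70)·a + 90·b = -0.1
  25·a + 50·b = -0.2
Eliminate b (×50 and ×90, subtract): -5750·a = 13.00 → a = ∂h/∂x = -0.002261
Back-substitute: b = ∂h/∂y = -0.002870.
|∇h| = √(-0.002261² + -0.002870²) = 0.003654
Seepage velocity v = K·i/n = 30.0 × 0.003654 / 0.32 = 0.3426 m/day.
t = 500 / 0.3426 = 1459 days = 3.99 years.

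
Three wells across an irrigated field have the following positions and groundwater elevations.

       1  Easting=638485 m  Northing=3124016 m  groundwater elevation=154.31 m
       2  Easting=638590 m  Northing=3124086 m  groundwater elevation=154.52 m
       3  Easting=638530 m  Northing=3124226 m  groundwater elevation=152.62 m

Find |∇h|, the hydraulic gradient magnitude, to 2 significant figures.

0.013

Taking 1 as reference: 2−1 = (105, 70, +0.21); 3−1 = (45, 210, -1.69).
Determinant of the coordinate differences = 105·210 − 45·70 = 18900.
∂h/∂x = [(+0.21)·210 − (-1.69)·70] / 18900 = +0.008593
∂h/∂y = [105·(-1.69) − 45·(+0.21)] / 18900 = -0.009889
|∇h| = √(0.008593² + -0.009889²) = 0.0131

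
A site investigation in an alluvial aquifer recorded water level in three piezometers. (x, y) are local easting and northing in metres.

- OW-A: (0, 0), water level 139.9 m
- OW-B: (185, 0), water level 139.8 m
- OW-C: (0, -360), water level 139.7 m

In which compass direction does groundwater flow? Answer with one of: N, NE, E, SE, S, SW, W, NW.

∂h/∂x = (139.8 − 139.9) / (185 − 0) = -0.0005405
∂h/∂y = (139.7 − 139.9) / (-360 − 0) = +0.0005556
Flow = −∇h = (+0.0005405 east, -0.0005556 north), which points southeast.

SE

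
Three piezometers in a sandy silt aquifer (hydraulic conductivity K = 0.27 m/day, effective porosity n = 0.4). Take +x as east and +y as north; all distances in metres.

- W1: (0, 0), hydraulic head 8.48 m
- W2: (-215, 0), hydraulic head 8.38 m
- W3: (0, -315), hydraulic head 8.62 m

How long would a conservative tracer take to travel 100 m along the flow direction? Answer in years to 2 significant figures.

∂h/∂x = (8.38 − 8.48) / (-215 − 0) = +0.0004651
∂h/∂y = (8.62 − 8.48) / (-315 − 0) = -0.0004444
|∇h| = √(0.0004651² + -0.0004444²) = 0.0006433
Seepage velocity v = K·i/n = 0.27 × 0.0006433 / 0.4 = 0.0004342 m/day.
t = 100 / 0.0004342 = 2.303e+05 days = 631 years.

630 years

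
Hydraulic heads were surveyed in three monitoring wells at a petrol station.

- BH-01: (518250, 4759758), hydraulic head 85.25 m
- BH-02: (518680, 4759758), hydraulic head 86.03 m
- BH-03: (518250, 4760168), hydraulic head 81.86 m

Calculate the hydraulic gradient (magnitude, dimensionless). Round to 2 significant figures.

∂h/∂x = (86.03 − 85.25) / (518680 − 518250) = +0.001814
∂h/∂y = (81.86 − 85.25) / (4760168 − 4759758) = -0.008268
|∇h| = √(0.001814² + -0.008268²) = 0.008465

0.0085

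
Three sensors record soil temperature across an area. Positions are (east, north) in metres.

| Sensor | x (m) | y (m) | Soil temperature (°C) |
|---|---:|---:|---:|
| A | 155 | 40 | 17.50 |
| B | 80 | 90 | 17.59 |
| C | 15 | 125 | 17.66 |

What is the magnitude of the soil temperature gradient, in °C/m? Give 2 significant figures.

Taking A as reference: B−A = (-75, 50, +0.09); C−A = (-140, 85, +0.16).
Solve a·Δx + b·Δy = ΔT: det = (-75)·85 − (-140)·50 = 625.
∂T/∂x = [(+0.09)·85 − (+0.16)·50] / 625 = -0.0005600
∂T/∂y = [(-75)·(+0.16) − (-140)·(+0.09)] / 625 = +0.0009600
|∇f| = √(-0.0005600² + 0.0009600²) = 0.001111 °C/m

0.0011 °C/m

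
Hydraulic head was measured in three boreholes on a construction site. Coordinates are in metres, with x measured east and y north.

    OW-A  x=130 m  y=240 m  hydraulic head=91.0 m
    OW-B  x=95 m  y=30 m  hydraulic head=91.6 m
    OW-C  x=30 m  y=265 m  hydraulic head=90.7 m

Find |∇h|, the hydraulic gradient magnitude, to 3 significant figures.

Taking OW-A as reference: OW-B−OW-A = (-35, -210, +0.6); OW-C−OW-A = (-100, 25, -0.3).
Determinant of the coordinate differences = (-35)·25 − (-100)·(-210) = -21875.
∂h/∂x = [(+0.6)·25 − (-0.3)·(-210)] / -21875 = +0.002194
∂h/∂y = [(-35)·(-0.3) − (-100)·(+0.6)] / -21875 = -0.003223
|∇h| = √(0.002194² + -0.003223²) = 0.003899

0.00390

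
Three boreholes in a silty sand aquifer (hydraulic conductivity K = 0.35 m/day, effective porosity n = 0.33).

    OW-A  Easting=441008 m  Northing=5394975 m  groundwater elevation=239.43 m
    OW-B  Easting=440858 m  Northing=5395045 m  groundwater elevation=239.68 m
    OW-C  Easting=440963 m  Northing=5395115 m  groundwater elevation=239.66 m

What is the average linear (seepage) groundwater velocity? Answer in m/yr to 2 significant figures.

Three-point gradient (reference OW-A): Δ to OW-B = (-150, 70, +0.25), Δ to OW-C = (-45, 140, +0.23).
∂h/∂x = -0.001059, ∂h/∂y = +0.001303 (det = -17850).
|∇h| = √(-0.001059² + 0.001303²) = 0.001679
Seepage velocity v = K·i/n = 0.35 × 0.001679 / 0.33 = 0.001781 m/day = 0.6505 m/yr.

0.65 m/yr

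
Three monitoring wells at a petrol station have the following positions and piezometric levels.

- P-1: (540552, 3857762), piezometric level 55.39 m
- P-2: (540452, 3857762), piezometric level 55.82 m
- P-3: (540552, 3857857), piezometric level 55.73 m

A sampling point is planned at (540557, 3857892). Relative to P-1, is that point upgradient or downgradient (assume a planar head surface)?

∂h/∂x = (55.82 − 55.39) / (540452 − 540552) = -0.004300
∂h/∂y = (55.73 − 55.39) / (3857857 − 3857762) = +0.003579
Head at (540557, 3857892) = 55.39 + (-0.004300)·(5) + (+0.003579)·(130) = 55.83 m.
That is higher than the 55.39 m at P-1, so the point is upgradient.

upgradient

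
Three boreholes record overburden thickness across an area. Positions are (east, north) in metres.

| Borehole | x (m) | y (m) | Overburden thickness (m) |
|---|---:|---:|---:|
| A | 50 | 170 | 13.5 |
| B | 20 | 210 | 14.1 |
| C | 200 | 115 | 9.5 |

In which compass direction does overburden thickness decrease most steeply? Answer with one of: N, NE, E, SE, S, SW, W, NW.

E

With d = a·x + b·y + c and A as origin, the differences give:
  (-30)·a + 40·b = +0.6
  150·a + (-55)·b = -4.0
Eliminate b (×(-55) and ×40, subtract): -4350·a = 127.00 → a = ∂d/∂x = -0.02920
Back-substitute: b = ∂d/∂y = -0.006897.
Steepest decrease is along −∇f = (+0.02920 E, +0.006897 N) → east.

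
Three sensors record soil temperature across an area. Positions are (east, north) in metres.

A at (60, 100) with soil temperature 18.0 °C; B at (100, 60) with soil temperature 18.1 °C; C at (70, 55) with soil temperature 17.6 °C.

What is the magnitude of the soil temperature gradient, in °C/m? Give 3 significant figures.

Three-point gradient (reference A): Δ to B = (40, -40, +0.1), Δ to C = (10, -45, -0.4).
∂T/∂x = +0.01464, ∂T/∂y = +0.01214 (det = -1400).
|∇f| = √(0.01464² + 0.01214²) = 0.01902 °C/m

0.0190 °C/m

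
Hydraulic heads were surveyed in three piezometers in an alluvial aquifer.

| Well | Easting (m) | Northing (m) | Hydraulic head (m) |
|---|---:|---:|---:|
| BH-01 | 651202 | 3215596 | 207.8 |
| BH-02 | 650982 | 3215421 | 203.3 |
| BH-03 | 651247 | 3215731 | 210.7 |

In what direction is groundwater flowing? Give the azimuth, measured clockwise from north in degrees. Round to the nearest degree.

193°

With h = a·x + b·y + c and BH-01 as origin, the differences give:
  (-220)·a + (-175)·b = -4.5
  45·a + 135·b = +2.9
Eliminate b (×135 and ×(-175), subtract): -21825·a = -100.00 → a = ∂h/∂x = +0.004582
Back-substitute: b = ∂h/∂y = +0.01995.
Flow direction (−∇h) has components (-0.004582 E, -0.01995 N).
Azimuth = atan2(E, N) = atan2(-0.004582, -0.01995) = 192.9° ≈ 193°.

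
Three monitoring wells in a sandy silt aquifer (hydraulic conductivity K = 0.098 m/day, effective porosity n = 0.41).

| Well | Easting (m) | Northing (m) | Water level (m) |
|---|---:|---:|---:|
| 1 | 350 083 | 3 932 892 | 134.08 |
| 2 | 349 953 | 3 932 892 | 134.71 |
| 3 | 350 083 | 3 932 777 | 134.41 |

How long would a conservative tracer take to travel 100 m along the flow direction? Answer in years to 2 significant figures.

∂h/∂x = (134.71 − 134.08) / (349953 − 350083) = -0.004846
∂h/∂y = (134.41 − 134.08) / (3932777 − 3932892) = -0.002870
|∇h| = √(-0.004846² + -0.002870²) = 0.005632
Seepage velocity v = K·i/n = 0.098 × 0.005632 / 0.41 = 0.001346 m/day.
t = 100 / 0.001346 = 7.429e+04 days = 203 years.

200 years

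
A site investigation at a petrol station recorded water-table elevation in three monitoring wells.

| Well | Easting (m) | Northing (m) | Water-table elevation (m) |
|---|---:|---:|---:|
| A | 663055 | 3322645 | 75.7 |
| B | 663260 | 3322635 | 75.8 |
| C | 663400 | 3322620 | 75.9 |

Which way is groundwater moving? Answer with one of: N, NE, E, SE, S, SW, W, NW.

Differences from A: to B (Δx, Δy, Δh) = (205, -10, +0.1); to C = (345, -25, +0.2).
Solve a·Δx + b·Δy = Δh: det = 205·(-25) − 345·(-10) = -1675.
∂h/∂x = [(+0.1)·(-25) − (+0.2)·(-10)] / -1675 = +0.0002985
∂h/∂y = [205·(+0.2) − 345·(+0.1)] / -1675 = -0.003881
Flow = −∇h = (-0.0002985 east, +0.003881 north), which points north.

N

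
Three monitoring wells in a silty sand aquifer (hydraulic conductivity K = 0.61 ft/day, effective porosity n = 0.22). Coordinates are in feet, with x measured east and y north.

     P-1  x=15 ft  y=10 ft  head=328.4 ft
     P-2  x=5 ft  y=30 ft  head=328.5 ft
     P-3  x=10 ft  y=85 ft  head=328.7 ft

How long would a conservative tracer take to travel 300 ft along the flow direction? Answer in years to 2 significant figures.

Taking P-1 as reference: P-2−P-1 = (-10, 20, +0.1); P-3−P-1 = (-5, 75, +0.3).
Determinant of the coordinate differences = (-10)·75 − (-5)·20 = -650.
∂h/∂x = [(+0.1)·75 − (+0.3)·20] / -650 = -0.002308
∂h/∂y = [(-10)·(+0.3) − (-5)·(+0.1)] / -650 = +0.003846
|∇h| = √(-0.002308² + 0.003846²) = 0.004485
Seepage velocity v = K·i/n = 0.61 × 0.004485 / 0.22 = 0.01244 ft/day.
t = 300 / 0.01244 = 2.412e+04 days = 66 years.

66 years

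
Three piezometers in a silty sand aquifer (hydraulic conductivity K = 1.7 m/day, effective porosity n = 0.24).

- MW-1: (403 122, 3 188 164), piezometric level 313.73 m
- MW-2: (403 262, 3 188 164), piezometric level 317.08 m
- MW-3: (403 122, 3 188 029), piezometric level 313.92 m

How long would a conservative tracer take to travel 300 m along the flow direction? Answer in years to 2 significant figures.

4.8 years

∂h/∂x = (317.08 − 313.73) / (403262 − 403122) = +0.02393
∂h/∂y = (313.92 − 313.73) / (3188029 − 3188164) = -0.001407
|∇h| = √(0.02393² + -0.001407²) = 0.02397
Seepage velocity v = K·i/n = 1.7 × 0.02397 / 0.24 = 0.1698 m/day.
t = 300 / 0.1698 = 1767 days = 4.84 years.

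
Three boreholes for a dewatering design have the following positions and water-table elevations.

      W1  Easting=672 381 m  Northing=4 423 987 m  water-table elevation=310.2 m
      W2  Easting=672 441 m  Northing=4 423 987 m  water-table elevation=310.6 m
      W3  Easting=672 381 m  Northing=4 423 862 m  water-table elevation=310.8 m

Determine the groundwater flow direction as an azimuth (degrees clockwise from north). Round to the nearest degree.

∂h/∂x = (310.6 − 310.2) / (672441 − 672381) = +0.006667
∂h/∂y = (310.8 − 310.2) / (4423862 − 4423987) = -0.004800
Flow direction (−∇h) has components (-0.006667 E, +0.004800 N).
Azimuth = atan2(E, N) = atan2(-0.006667, +0.004800) = 305.8° ≈ 306°.

306°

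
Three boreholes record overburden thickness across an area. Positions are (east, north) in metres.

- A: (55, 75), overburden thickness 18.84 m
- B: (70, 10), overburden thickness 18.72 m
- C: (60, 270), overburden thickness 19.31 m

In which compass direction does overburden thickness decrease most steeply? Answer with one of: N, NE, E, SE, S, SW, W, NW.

SW

Three-point gradient (reference A): Δ to B = (15, -65, -0.12), Δ to C = (5, 195, +0.47).
∂d/∂x = +0.002200, ∂d/∂y = +0.002354 (det = 3250).
Steepest decrease is along −∇f = (-0.002200 E, -0.002354 N) → southwest.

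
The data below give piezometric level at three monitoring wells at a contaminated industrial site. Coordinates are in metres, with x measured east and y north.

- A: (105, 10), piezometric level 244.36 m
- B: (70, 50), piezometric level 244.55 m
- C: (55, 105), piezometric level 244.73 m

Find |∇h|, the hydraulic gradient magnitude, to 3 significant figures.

0.00358

Differences from A: to B (Δx, Δy, Δh) = (-35, 40, +0.19); to C = (-50, 95, +0.37).
Solve a·Δx + b·Δy = Δh: det = (-35)·95 − (-50)·40 = -1325.
∂h/∂x = [(+0.19)·95 − (+0.37)·40] / -1325 = -0.002453
∂h/∂y = [(-35)·(+0.37) − (-50)·(+0.19)] / -1325 = +0.002604
|∇h| = √(-0.002453² + 0.002604²) = 0.003577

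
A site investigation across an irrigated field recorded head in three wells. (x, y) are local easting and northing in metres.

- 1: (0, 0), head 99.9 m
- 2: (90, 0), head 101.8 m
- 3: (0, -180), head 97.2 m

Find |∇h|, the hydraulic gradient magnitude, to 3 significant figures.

∂h/∂x = (101.8 − 99.9) / (90 − 0) = +0.02111
∂h/∂y = (97.2 − 99.9) / (-180 − 0) = +0.01500
|∇h| = √(0.02111² + 0.01500²) = 0.0259

0.0259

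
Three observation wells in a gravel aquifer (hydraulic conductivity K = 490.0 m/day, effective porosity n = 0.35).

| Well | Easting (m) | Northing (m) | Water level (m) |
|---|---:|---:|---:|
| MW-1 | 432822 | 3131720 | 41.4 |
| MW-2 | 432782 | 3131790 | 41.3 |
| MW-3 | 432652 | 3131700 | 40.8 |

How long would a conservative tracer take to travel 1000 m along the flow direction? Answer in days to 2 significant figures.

Differences from MW-1: to MW-2 (Δx, Δy, Δh) = (-40, 70, -0.1); to MW-3 = (-170, -20, -0.6).
Solve a·Δx + b·Δy = Δh: det = (-40)·(-20) − (-170)·70 = 12700.
∂h/∂x = [(-0.1)·(-20) − (-0.6)·70] / 12700 = +0.003465
∂h/∂y = [(-40)·(-0.6) − (-170)·(-0.1)] / 12700 = +0.0005512
|∇h| = √(0.003465² + 0.0005512²) = 0.003509
Seepage velocity v = K·i/n = 490.0 × 0.003509 / 0.35 = 4.913 m/day.
t = 1000 / 4.913 = 203.5 days.

200 days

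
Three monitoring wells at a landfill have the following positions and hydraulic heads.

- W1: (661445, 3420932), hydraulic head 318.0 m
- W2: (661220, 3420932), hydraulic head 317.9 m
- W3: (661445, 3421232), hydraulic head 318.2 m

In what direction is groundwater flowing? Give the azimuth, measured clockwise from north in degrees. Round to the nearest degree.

∂h/∂x = (317.9 − 318.0) / (661220 − 661445) = +0.0004444
∂h/∂y = (318.2 − 318.0) / (3421232 − 3420932) = +0.0006667
Flow direction (−∇h) has components (-0.0004444 E, -0.0006667 N).
Azimuth = atan2(E, N) = atan2(-0.0004444, -0.0006667) = 213.7° ≈ 214°.

214°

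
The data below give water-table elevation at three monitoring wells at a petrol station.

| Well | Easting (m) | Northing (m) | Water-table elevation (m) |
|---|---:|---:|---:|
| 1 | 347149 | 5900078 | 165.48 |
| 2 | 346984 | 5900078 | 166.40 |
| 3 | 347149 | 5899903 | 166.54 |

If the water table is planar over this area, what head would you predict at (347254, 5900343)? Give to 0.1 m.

163.3 m

∂h/∂x = (166.40 − 165.48) / (346984 − 347149) = -0.005576
∂h/∂y = (166.54 − 165.48) / (5899903 − 5900078) = -0.006057
h(347254, 5900343) = 165.48 + (-0.005576)·(105) + (-0.006057)·(265) = 165.48 -0.585 -1.605 = 163.289 m.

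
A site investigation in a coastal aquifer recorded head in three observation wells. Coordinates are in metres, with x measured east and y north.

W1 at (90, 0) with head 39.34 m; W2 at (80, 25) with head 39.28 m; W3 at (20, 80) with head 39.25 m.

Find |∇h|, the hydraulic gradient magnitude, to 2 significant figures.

Taking W1 as reference: W2−W1 = (-10, 25, -0.06); W3−W1 = (-70, 80, -0.09).
Determinant of the coordinate differences = (-10)·80 − (-70)·25 = 950.
∂h/∂x = [(-0.06)·80 − (-0.09)·25] / 950 = -0.002684
∂h/∂y = [(-10)·(-0.09) − (-70)·(-0.06)] / 950 = -0.003474
|∇h| = √(-0.002684² + -0.003474²) = 0.00439

0.0044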